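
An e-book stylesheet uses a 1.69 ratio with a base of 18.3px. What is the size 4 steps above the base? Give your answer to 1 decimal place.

149.3px

Each step on a modular scale multiplies by the ratio, so the size n steps from the base is base × ratioⁿ.
18.3 × 1.69⁴ = 18.3 × 8.15731 ≈ 149.28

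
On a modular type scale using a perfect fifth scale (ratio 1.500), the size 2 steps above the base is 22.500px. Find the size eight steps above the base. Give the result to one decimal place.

The gap is 8 − (2) = 6 steps, so the factor is 1.500^6.
22.500 × 1.500⁶ = 22.500 × 11.39062 ≈ 256.289

256.3px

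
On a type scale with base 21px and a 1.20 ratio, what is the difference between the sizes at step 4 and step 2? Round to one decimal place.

13.3px

Step 2: 21.0 × 1.20² = 30.240px
Step 4: 21.0 × 1.20⁴ = 43.546px
Difference: 43.546 − 30.240 = 13.306px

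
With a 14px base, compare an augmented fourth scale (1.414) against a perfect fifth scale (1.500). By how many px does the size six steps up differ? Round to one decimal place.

Augmented fourth: 14.0 × 1.414⁶ = 111.899px
Perfect fifth: 14.0 × 1.500⁶ = 159.469px
Difference: 159.469 − 111.899 = 47.570px

47.6px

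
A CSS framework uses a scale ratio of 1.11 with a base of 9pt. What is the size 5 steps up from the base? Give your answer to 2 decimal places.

15.17pt

A modular type scale is a geometric sequence: sizeₙ = base × rⁿ.
9.0 × 1.11⁵ = 9.0 × 1.68506 ≈ 15.17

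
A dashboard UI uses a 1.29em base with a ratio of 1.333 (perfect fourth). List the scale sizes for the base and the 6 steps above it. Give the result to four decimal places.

1.2900em, 1.7196em, 2.2922em, 3.0555em, 4.0730em, 5.4293em, 7.2372em

Step 0: 1.29em
Step 1: 1.29 × 1.333 = 1.7196
Step 2: 1.29 × 1.333² = 2.2922
Step 3: 1.29 × 1.333³ = 3.0555
Step 4: 1.29 × 1.333⁴ = 4.0730
Step 5: 1.29 × 1.333⁵ = 5.4293
Step 6: 1.29 × 1.333⁶ = 7.2372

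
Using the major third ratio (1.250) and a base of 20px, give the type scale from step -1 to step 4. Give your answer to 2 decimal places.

16.00px, 20.00px, 25.00px, 31.25px, 39.06px, 48.83px

Step -1: 20.0 ÷ 1.250 = 16.00
Step 0: 20px
Step 1: 20.0 × 1.250 = 25.00
Step 2: 20.0 × 1.250² = 31.25
Step 3: 20.0 × 1.250³ = 39.06
Step 4: 20.0 × 1.250⁴ = 48.83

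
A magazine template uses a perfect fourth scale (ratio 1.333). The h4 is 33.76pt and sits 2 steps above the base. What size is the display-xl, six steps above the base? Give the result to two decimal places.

106.59pt

33.76 × 1.333⁴ = 33.76 × 3.15733 ≈ 106.592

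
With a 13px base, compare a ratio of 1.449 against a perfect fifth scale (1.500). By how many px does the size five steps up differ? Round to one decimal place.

15.7px

At 1.449: 13.0 × 1.449⁵ = 83.040px
Perfect fifth: 13.0 × 1.500⁵ = 98.719px
Difference: 98.719 − 83.040 = 15.679px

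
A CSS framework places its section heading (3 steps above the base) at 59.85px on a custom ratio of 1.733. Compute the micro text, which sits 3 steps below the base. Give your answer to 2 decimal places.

2.21px

The gap is -3 − (3) = -6 steps, so the factor is 1.733^-6.
59.85 ÷ 1.733⁶ = 59.85 ÷ 27.08890 ≈ 2.209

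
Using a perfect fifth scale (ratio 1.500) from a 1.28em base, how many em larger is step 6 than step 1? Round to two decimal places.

12.66em

Step 1: 1.28 × 1.500 = 1.9200em
Step 6: 1.28 × 1.500⁶ = 14.5800em
Difference: 14.5800 − 1.9200 = 12.6600em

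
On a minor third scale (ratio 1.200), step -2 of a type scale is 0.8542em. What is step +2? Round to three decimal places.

1.771em

The gap is 2 − (-2) = 4 steps, so the factor is 1.200^4.
0.8542 × 1.200⁴ = 0.8542 × 2.07360 ≈ 1.771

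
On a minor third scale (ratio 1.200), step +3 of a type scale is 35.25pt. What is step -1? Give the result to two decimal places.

17.00pt

The gap is -1 − (3) = -4 steps, so the factor is 1.200^-4.
35.25 ÷ 1.200⁴ = 35.25 ÷ 2.07360 ≈ 16.999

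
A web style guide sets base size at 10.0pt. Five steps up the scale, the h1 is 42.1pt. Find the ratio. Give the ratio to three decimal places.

1.333

r⁵ = 42.1 / 10.0, so r = (42.1/10.0)^(1/5).
r = 4.2100^(1/5) ≈ 1.3331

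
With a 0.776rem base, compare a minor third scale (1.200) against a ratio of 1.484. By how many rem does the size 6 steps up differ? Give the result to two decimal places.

Minor third: 0.776 × 1.200⁶ = 2.3171rem
At 1.484: 0.776 × 1.484⁶ = 8.2883rem
Difference: 8.2883 − 2.3171 = 5.9712rem

5.97rem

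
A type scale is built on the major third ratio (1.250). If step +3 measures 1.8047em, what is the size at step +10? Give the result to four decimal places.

8.6055em

Moving from step +3 to step +10 is 7 steps up, so multiply by r⁷.
1.8047 × 1.250⁷ = 1.8047 × 4.76837 ≈ 8.6055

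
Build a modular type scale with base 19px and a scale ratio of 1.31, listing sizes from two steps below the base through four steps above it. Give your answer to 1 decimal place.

11.1px, 14.5px, 19.0px, 24.9px, 32.6px, 42.7px, 56.0px

Step -2: 19.0 ÷ 1.31² = 11.1
Step -1: 19.0 ÷ 1.31 = 14.5
Step 0: 19px
Step 1: 19.0 × 1.31 = 24.9
Step 2: 19.0 × 1.31² = 32.6
Step 3: 19.0 × 1.31³ = 42.7
Step 4: 19.0 × 1.31⁴ = 56.0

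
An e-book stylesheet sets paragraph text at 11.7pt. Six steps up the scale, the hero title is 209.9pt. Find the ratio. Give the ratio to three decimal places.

1.618

r⁶ = 209.9 / 11.7, so r = (209.9/11.7)^(1/6).
r = 17.9402^(1/6) ≈ 1.6180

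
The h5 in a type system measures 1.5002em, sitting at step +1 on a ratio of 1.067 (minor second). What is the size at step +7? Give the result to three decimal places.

1.5002 × 1.067⁶ = 1.5002 × 1.47566 ≈ 2.214

2.214em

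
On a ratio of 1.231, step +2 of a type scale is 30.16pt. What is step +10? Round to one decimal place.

30.16 × 1.231⁸ = 30.16 × 5.27308 ≈ 159.036

159.0pt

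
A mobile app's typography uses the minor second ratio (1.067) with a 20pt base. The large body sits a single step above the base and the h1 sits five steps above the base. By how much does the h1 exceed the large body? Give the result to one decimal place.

6.3pt

Step 1: 20.0 × 1.067 = 21.340pt
Step 5: 20.0 × 1.067⁵ = 27.660pt
Difference: 27.660 − 21.340 = 6.320pt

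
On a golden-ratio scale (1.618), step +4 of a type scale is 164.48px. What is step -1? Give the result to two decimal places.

14.83px

164.48 ÷ 1.618⁵ = 164.48 ÷ 11.08901 ≈ 14.833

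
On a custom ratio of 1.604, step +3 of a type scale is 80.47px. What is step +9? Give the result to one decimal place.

The gap is 9 − (3) = 6 steps, so the factor is 1.604^6.
80.47 × 1.604⁶ = 80.47 × 17.03045 ≈ 1370.441

1370.4px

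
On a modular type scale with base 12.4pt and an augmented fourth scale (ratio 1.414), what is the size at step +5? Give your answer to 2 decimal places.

70.09pt

Every step multiplies by the scale ratio.
12.4 × 1.414⁵ = 12.4 × 5.65258 ≈ 70.09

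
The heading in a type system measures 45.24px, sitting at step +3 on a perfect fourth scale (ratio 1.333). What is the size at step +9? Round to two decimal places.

253.81px

45.24 × 1.333⁶ = 45.24 × 5.61023 ≈ 253.807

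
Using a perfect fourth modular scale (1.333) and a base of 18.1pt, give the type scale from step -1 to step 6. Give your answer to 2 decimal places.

13.58pt, 18.10pt, 24.13pt, 32.16pt, 42.87pt, 57.15pt, 76.18pt, 101.55pt

Step -1: 18.1 ÷ 1.333 = 13.58
Step 0: 18.1pt
Step 1: 18.1 × 1.333 = 24.13
Step 2: 18.1 × 1.333² = 32.16
Step 3: 18.1 × 1.333³ = 42.87
Step 4: 18.1 × 1.333⁴ = 57.15
Step 5: 18.1 × 1.333⁵ = 76.18
Step 6: 18.1 × 1.333⁶ = 101.55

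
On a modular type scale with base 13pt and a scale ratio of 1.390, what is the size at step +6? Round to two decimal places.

93.76pt

13.0 × 1.390⁶ = 13.0 × 7.21255 ≈ 93.76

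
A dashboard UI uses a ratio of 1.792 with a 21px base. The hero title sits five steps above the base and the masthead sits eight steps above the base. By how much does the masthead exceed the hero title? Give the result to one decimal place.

1845.1px

Step 5: 21.0 × 1.792⁵ = 388.069px
Step 8: 21.0 × 1.792⁸ = 2233.178px
Difference: 2233.178 − 388.069 = 1845.109px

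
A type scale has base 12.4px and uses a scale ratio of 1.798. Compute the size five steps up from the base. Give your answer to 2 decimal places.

233.01px

Every step multiplies by the scale ratio.
12.4 × 1.798⁵ = 12.4 × 18.79094 ≈ 233.01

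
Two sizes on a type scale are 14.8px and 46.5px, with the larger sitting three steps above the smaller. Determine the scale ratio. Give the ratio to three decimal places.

The ratio satisfies 14.8 × r³ = 46.5, so r = (46.5 / 14.8)^(1/3).
r = 3.1419^(1/3) ≈ 1.4646

1.465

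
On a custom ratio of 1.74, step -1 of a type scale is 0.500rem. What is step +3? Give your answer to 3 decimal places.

The gap is 3 − (-1) = 4 steps, so the factor is 1.74^4.
0.500 × 1.74⁴ = 0.500 × 9.16636 ≈ 4.583

4.583rem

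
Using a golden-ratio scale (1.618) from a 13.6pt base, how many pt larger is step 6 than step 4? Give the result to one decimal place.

Step 4: 13.6 × 1.618⁴ = 93.208pt
Step 6: 13.6 × 1.618⁶ = 244.011pt
Difference: 244.011 − 93.208 = 150.803pt

150.8pt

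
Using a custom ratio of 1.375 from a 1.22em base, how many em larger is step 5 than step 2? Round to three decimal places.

3.690em

Step 2: 1.22 × 1.375² = 2.30656em
Step 5: 1.22 × 1.375⁵ = 5.99616em
Difference: 5.99616 − 2.30656 = 3.68960em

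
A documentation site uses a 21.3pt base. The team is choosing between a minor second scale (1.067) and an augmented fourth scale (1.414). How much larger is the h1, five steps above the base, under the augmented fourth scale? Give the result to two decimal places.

90.94pt

Minor second: 21.3 × 1.067⁵ = 29.4579pt
Augmented fourth: 21.3 × 1.414⁵ = 120.4000pt
Difference: 120.4000 − 29.4579 = 90.9421pt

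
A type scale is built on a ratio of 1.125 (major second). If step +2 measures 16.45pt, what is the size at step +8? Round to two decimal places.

33.35pt

16.45 × 1.125⁶ = 16.45 × 2.02729 ≈ 33.349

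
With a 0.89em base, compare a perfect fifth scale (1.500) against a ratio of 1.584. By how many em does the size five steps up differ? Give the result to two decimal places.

Perfect fifth: 0.89 × 1.500⁵ = 6.7584em
At 1.584: 0.89 × 1.584⁵ = 8.8749em
Difference: 8.8749 − 6.7584 = 2.1165em

2.12em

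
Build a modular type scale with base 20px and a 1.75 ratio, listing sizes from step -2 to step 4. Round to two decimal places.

Step -2: 20.0 ÷ 1.75² = 6.53
Step -1: 20.0 ÷ 1.75 = 11.43
Step 0: 20px
Step 1: 20.0 × 1.75 = 35.00
Step 2: 20.0 × 1.75² = 61.25
Step 3: 20.0 × 1.75³ = 107.19
Step 4: 20.0 × 1.75⁴ = 187.58

6.53px, 11.43px, 20.00px, 35.00px, 61.25px, 107.19px, 187.58px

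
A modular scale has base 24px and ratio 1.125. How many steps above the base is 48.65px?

1.125ⁿ = 48.65 / 24 = 2.0271
n = ln(2.0271) / ln(1.125) = 0.7066 / 0.1178 ≈ 6.00

6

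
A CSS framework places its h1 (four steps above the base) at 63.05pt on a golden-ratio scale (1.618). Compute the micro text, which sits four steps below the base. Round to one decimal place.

1.3pt

The gap is -4 − (4) = -8 steps, so the factor is 1.618^-8.
63.05 ÷ 1.618⁸ = 63.05 ÷ 46.97082 ≈ 1.342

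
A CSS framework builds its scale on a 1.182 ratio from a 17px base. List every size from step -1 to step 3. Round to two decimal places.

Step -1: 17.0 ÷ 1.182 = 14.38
Step 0: 17px
Step 1: 17.0 × 1.182 = 20.09
Step 2: 17.0 × 1.182² = 23.75
Step 3: 17.0 × 1.182³ = 28.07

14.38px, 17.00px, 20.09px, 23.75px, 28.07px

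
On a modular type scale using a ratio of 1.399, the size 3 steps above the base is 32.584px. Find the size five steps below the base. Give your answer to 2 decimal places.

Moving from step +3 to step -5 is 8 steps down, so divide by r⁸.
32.584 ÷ 1.399⁸ = 32.584 ÷ 14.67377 ≈ 2.221

2.22px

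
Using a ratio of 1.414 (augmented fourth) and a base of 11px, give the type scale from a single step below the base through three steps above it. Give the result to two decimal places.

Step -1: 11.0 ÷ 1.414 = 7.78
Step 0: 11px
Step 1: 11.0 × 1.414 = 15.55
Step 2: 11.0 × 1.414² = 21.99
Step 3: 11.0 × 1.414³ = 31.10

7.78px, 11.00px, 15.55px, 21.99px, 31.10px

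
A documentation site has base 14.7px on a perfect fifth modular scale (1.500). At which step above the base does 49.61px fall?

3

1.500ⁿ = 49.61 / 14.7 = 3.3748
n = ln(3.3748) / ln(1.500) = 1.2163 / 0.4055 ≈ 3.00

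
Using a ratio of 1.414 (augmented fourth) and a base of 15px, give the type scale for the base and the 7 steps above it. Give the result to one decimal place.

15.0px, 21.2px, 30.0px, 42.4px, 60.0px, 84.8px, 119.9px, 169.5px

Step 0: 15px
Step 1: 15.0 × 1.414 = 21.2
Step 2: 15.0 × 1.414² = 30.0
Step 3: 15.0 × 1.414³ = 42.4
Step 4: 15.0 × 1.414⁴ = 60.0
Step 5: 15.0 × 1.414⁵ = 84.8
Step 6: 15.0 × 1.414⁶ = 119.9
Step 7: 15.0 × 1.414⁷ = 169.5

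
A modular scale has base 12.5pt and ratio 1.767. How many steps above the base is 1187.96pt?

8

1.767ⁿ = 1187.96 / 12.5 = 95.0368
n = ln(95.0368) / ln(1.767) = 4.5543 / 0.5693 ≈ 8.00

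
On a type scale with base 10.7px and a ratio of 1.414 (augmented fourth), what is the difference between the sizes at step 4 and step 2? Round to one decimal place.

21.4px

Step 2: 10.7 × 1.414² = 21.394px
Step 4: 10.7 × 1.414⁴ = 42.774px
Difference: 42.774 − 21.394 = 21.380px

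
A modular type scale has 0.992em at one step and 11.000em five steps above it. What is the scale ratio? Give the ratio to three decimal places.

1.618

The ratio satisfies 0.992 × r⁵ = 11.000, so r = (11.000 / 0.992)^(1/5).
r = 11.0887^(1/5) ≈ 1.6180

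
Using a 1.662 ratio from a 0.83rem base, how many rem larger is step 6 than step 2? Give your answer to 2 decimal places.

15.20rem

Step 2: 0.83 × 1.662² = 2.2927rem
Step 6: 0.83 × 1.662⁶ = 17.4930rem
Difference: 17.4930 − 2.2927 = 15.2003rem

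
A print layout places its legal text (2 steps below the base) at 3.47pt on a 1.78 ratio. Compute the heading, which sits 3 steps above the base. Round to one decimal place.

62.0pt

3.47 × 1.78⁵ = 3.47 × 17.86899 ≈ 62.005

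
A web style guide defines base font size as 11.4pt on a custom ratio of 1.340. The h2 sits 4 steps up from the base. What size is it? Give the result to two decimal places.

36.76pt

11.4 × 1.340⁴ = 11.4 × 3.22418 ≈ 36.76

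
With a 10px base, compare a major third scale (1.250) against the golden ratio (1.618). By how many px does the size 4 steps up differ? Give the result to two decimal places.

Major third: 10.0 × 1.250⁴ = 24.4141px
Golden ratio: 10.0 × 1.618⁴ = 68.5353px
Difference: 68.5353 − 24.4141 = 44.1212px

44.12px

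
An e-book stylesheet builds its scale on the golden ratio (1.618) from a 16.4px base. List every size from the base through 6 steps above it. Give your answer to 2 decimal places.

Step 0: 16.4px
Step 1: 16.4 × 1.618 = 26.54
Step 2: 16.4 × 1.618² = 42.93
Step 3: 16.4 × 1.618³ = 69.47
Step 4: 16.4 × 1.618⁴ = 112.40
Step 5: 16.4 × 1.618⁵ = 181.86
Step 6: 16.4 × 1.618⁶ = 294.25

16.40px, 26.54px, 42.93px, 69.47px, 112.40px, 181.86px, 294.25px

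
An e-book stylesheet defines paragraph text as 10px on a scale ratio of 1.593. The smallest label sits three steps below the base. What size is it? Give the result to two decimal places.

10.0 ÷ 1.593³ = 10.0 ÷ 4.04247 ≈ 2.47

2.47px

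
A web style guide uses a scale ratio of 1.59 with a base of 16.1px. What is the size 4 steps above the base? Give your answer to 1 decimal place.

102.9px

A modular type scale is a geometric sequence: sizeₙ = base × rⁿ.
16.1 × 1.59⁴ = 16.1 × 6.39129 ≈ 102.90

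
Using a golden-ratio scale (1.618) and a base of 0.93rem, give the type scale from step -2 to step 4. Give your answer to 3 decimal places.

Step -2: 0.93 ÷ 1.618² = 0.355
Step -1: 0.93 ÷ 1.618 = 0.575
Step 0: 0.93rem
Step 1: 0.93 × 1.618 = 1.505
Step 2: 0.93 × 1.618² = 2.435
Step 3: 0.93 × 1.618³ = 3.939
Step 4: 0.93 × 1.618⁴ = 6.374

0.355rem, 0.575rem, 0.930rem, 1.505rem, 2.435rem, 3.939rem, 6.374rem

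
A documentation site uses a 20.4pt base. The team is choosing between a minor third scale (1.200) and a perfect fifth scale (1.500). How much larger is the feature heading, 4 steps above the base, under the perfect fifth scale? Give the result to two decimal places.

60.97pt

Minor third: 20.4 × 1.200⁴ = 42.3014pt
Perfect fifth: 20.4 × 1.500⁴ = 103.2750pt
Difference: 103.2750 − 42.3014 = 60.9736pt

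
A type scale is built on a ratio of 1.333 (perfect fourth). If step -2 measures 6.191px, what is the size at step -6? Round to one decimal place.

2.0px

6.191 ÷ 1.333⁴ = 6.191 ÷ 3.15733 ≈ 1.961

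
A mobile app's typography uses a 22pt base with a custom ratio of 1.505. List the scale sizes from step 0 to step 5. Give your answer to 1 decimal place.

22.0pt, 33.1pt, 49.8pt, 75.0pt, 112.9pt, 169.9pt

Step 0: 22pt
Step 1: 22.0 × 1.505 = 33.1
Step 2: 22.0 × 1.505² = 49.8
Step 3: 22.0 × 1.505³ = 75.0
Step 4: 22.0 × 1.505⁴ = 112.9
Step 5: 22.0 × 1.505⁵ = 169.9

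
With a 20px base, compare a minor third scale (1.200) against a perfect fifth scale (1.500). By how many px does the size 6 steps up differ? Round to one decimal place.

Minor third: 20.0 × 1.200⁶ = 59.720px
Perfect fifth: 20.0 × 1.500⁶ = 227.812px
Difference: 227.812 − 59.720 = 168.092px

168.1px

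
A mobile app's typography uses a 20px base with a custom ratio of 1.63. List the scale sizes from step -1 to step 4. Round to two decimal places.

12.27px, 20.00px, 32.60px, 53.14px, 86.61px, 141.18px

Step -1: 20.0 ÷ 1.63 = 12.27
Step 0: 20px
Step 1: 20.0 × 1.63 = 32.60
Step 2: 20.0 × 1.63² = 53.14
Step 3: 20.0 × 1.63³ = 86.61
Step 4: 20.0 × 1.63⁴ = 141.18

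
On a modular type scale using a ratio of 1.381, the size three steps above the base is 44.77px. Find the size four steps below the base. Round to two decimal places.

4.67px

44.77 ÷ 1.381⁷ = 44.77 ÷ 9.57978 ≈ 4.673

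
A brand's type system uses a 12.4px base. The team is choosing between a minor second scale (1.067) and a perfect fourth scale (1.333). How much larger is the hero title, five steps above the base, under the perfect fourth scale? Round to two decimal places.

Minor second: 12.4 × 1.067⁵ = 17.1492px
Perfect fourth: 12.4 × 1.333⁵ = 52.1882px
Difference: 52.1882 − 17.1492 = 35.0390px

35.04px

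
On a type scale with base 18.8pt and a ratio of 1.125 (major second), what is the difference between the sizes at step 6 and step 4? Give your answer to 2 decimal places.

Step 4: 18.8 × 1.125⁴ = 30.1140pt
Step 6: 18.8 × 1.125⁶ = 38.1130pt
Difference: 38.1130 − 30.1140 = 7.9990pt

8.00pt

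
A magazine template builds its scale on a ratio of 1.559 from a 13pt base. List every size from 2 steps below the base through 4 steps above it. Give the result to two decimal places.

5.35pt, 8.34pt, 13.00pt, 20.27pt, 31.60pt, 49.26pt, 76.79pt

Step -2: 13.0 ÷ 1.559² = 5.35
Step -1: 13.0 ÷ 1.559 = 8.34
Step 0: 13pt
Step 1: 13.0 × 1.559 = 20.27
Step 2: 13.0 × 1.559² = 31.60
Step 3: 13.0 × 1.559³ = 49.26
Step 4: 13.0 × 1.559⁴ = 76.79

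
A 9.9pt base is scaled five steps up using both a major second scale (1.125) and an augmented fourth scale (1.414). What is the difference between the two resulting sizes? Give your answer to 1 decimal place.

Major second: 9.9 × 1.125⁵ = 17.840pt
Augmented fourth: 9.9 × 1.414⁵ = 55.961pt
Difference: 55.961 − 17.840 = 38.121pt

38.1pt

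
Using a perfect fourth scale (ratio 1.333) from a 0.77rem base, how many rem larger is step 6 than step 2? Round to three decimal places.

2.952rem

Step 2: 0.77 × 1.333² = 1.36820rem
Step 6: 0.77 × 1.333⁶ = 4.31988rem
Difference: 4.31988 − 1.36820 = 2.95168rem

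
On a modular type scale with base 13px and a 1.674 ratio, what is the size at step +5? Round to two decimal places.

A modular type scale is a geometric sequence: sizeₙ = base × rⁿ.
13.0 × 1.674⁵ = 13.0 × 13.14550 ≈ 170.89

170.89px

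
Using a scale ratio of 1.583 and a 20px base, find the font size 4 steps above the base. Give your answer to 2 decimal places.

Every step multiplies by the scale ratio.
20.0 × 1.583⁴ = 20.0 × 6.27948 ≈ 125.59

125.59px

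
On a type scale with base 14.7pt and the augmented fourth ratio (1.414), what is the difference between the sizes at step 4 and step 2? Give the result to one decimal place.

Step 2: 14.7 × 1.414² = 29.391pt
Step 4: 14.7 × 1.414⁴ = 58.764pt
Difference: 58.764 − 29.391 = 29.373pt

29.4pt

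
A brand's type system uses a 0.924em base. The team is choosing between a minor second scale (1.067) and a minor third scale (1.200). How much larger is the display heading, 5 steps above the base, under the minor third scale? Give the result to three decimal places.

Minor second: 0.924 × 1.067⁵ = 1.27789em
Minor third: 0.924 × 1.200⁵ = 2.29921em
Difference: 2.29921 − 1.27789 = 1.02132em

1.021em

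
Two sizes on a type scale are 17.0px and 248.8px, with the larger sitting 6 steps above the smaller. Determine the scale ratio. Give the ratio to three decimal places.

r⁶ = 248.8 / 17.0, so r = (248.8/17.0)^(1/6).
r = 14.6353^(1/6) ≈ 1.5640

1.564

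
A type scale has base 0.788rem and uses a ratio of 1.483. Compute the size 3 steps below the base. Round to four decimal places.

0.2416rem

0.788 ÷ 1.483³ = 0.788 ÷ 3.26155 ≈ 0.2416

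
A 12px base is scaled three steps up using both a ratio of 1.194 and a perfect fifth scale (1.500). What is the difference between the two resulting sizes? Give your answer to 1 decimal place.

20.1px

At 1.194: 12.0 × 1.194³ = 20.427px
Perfect fifth: 12.0 × 1.500³ = 40.500px
Difference: 40.500 − 20.427 = 20.073px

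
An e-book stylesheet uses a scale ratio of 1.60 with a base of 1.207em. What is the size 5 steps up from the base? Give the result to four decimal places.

Each step on a modular scale multiplies by the ratio, so the size n steps from the base is base × ratioⁿ.
1.207 × 1.60⁵ = 1.207 × 10.48576 ≈ 12.6563

12.6563em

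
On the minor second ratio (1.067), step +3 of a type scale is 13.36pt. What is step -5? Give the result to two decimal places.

7.95pt

13.36 ÷ 1.067⁸ = 13.36 ÷ 1.68002 ≈ 7.952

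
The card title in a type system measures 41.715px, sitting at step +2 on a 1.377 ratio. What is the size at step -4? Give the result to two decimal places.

41.715 ÷ 1.377⁶ = 41.715 ÷ 6.81716 ≈ 6.119

6.12px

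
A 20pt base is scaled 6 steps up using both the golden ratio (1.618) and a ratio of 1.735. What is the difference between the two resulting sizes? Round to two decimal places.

186.70pt

Golden ratio: 20.0 × 1.618⁶ = 358.8402pt
At 1.735: 20.0 × 1.735⁶ = 545.5403pt
Difference: 545.5403 − 358.8402 = 186.7001pt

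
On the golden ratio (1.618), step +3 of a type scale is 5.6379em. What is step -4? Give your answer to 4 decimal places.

5.6379 ÷ 1.618⁷ = 5.6379 ÷ 29.03017 ≈ 0.1942

0.1942em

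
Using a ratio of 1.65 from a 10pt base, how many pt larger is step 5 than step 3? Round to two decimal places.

77.38pt

Step 3: 10.0 × 1.65³ = 44.9213pt
Step 5: 10.0 × 1.65⁵ = 122.2981pt
Difference: 122.2981 − 44.9213 = 77.3768pt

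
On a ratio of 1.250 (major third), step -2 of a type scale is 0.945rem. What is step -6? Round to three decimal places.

0.945 ÷ 1.250⁴ = 0.945 ÷ 2.44141 ≈ 0.387

0.387rem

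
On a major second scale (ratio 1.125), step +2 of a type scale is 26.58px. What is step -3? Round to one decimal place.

14.8px

The gap is -3 − (2) = -5 steps, so the factor is 1.125^-5.
26.58 ÷ 1.125⁵ = 26.58 ÷ 1.80203 ≈ 14.750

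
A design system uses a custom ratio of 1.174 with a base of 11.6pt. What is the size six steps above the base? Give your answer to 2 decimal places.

30.37pt

Each step on a modular scale multiplies by the ratio, so the size n steps from the base is base × ratioⁿ.
11.6 × 1.174⁶ = 11.6 × 2.61823 ≈ 30.37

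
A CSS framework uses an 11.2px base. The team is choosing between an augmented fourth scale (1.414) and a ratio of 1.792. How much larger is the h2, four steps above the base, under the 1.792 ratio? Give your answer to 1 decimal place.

70.7px

Augmented fourth: 11.2 × 1.414⁴ = 44.773px
At 1.792: 11.2 × 1.792⁴ = 115.497px
Difference: 115.497 − 44.773 = 70.724px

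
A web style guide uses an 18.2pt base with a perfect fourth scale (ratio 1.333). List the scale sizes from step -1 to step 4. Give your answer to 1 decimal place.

Step -1: 18.2 ÷ 1.333 = 13.7
Step 0: 18.2pt
Step 1: 18.2 × 1.333 = 24.3
Step 2: 18.2 × 1.333² = 32.3
Step 3: 18.2 × 1.333³ = 43.1
Step 4: 18.2 × 1.333⁴ = 57.5

13.7pt, 18.2pt, 24.3pt, 32.3pt, 43.1pt, 57.5pt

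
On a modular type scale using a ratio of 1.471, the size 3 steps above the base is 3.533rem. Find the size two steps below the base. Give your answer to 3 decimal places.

3.533 ÷ 1.471⁵ = 3.533 ÷ 6.88753 ≈ 0.513

0.513rem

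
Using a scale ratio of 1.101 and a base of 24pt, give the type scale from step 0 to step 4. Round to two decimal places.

24.00pt, 26.42pt, 29.09pt, 32.03pt, 35.27pt

Step 0: 24pt
Step 1: 24.0 × 1.101 = 26.42
Step 2: 24.0 × 1.101² = 29.09
Step 3: 24.0 × 1.101³ = 32.03
Step 4: 24.0 × 1.101⁴ = 35.27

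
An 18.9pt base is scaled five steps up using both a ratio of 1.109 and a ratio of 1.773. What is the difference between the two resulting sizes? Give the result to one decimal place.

At 1.109: 18.9 × 1.109⁵ = 31.704pt
At 1.773: 18.9 × 1.773⁵ = 331.135pt
Difference: 331.135 − 31.704 = 299.431pt

299.4pt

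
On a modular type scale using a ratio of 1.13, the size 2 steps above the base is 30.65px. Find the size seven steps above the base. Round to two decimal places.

56.47px

30.65 × 1.13⁵ = 30.65 × 1.84244 ≈ 56.471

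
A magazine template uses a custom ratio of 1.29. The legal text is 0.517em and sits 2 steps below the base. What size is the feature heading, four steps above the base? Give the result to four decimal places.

The gap is 4 − (-2) = 6 steps, so the factor is 1.29^6.
0.517 × 1.29⁶ = 0.517 × 4.60827 ≈ 2.3825

2.3825em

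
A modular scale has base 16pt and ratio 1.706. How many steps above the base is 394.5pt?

1.706ⁿ = 394.5 / 16 = 24.6562
n = ln(24.6562) / ln(1.706) = 3.2050 / 0.5342 ≈ 6.00

6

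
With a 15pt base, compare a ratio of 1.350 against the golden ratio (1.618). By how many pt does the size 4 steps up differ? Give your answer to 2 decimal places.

At 1.350: 15.0 × 1.350⁴ = 49.8226pt
Golden ratio: 15.0 × 1.618⁴ = 102.8029pt
Difference: 102.8029 − 49.8226 = 52.9803pt

52.98pt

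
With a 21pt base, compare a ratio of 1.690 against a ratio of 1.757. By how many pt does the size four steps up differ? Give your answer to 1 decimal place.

28.8pt

At 1.690: 21.0 × 1.690⁴ = 171.303pt
At 1.757: 21.0 × 1.757⁴ = 200.127pt
Difference: 200.127 − 171.303 = 28.824pt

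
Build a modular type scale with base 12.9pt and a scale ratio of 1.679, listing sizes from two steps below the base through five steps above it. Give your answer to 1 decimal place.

Step -2: 12.9 ÷ 1.679² = 4.6
Step -1: 12.9 ÷ 1.679 = 7.7
Step 0: 12.9pt
Step 1: 12.9 × 1.679 = 21.7
Step 2: 12.9 × 1.679² = 36.4
Step 3: 12.9 × 1.679³ = 61.1
Step 4: 12.9 × 1.679⁴ = 102.5
Step 5: 12.9 × 1.679⁵ = 172.1

4.6pt, 7.7pt, 12.9pt, 21.7pt, 36.4pt, 61.1pt, 102.5pt, 172.1pt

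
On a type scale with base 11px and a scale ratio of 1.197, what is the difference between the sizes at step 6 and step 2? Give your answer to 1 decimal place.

Step 2: 11.0 × 1.197² = 15.761px
Step 6: 11.0 × 1.197⁶ = 32.356px
Difference: 32.356 − 15.761 = 16.595px

16.6px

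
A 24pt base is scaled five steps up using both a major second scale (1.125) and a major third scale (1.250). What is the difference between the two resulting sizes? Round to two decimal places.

Major second: 24.0 × 1.125⁵ = 43.2488pt
Major third: 24.0 × 1.250⁵ = 73.2422pt
Difference: 73.2422 − 43.2488 = 29.9934pt

29.99pt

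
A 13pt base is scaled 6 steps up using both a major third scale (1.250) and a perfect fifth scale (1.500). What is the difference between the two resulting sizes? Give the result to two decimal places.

98.49pt

Major third: 13.0 × 1.250⁶ = 49.5911pt
Perfect fifth: 13.0 × 1.500⁶ = 148.0781pt
Difference: 148.0781 − 49.5911 = 98.4870pt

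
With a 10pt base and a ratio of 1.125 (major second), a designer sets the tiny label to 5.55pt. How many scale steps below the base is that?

1.125ⁿ = 10 / 5.55 = 1.8018
n = ln(1.8018) / ln(1.125) = 0.5888 / 0.1178 ≈ 5.00

5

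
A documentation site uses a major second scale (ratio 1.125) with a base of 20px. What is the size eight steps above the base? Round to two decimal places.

A modular type scale is a geometric sequence: sizeₙ = base × rⁿ.
20.0 × 1.125⁸ = 20.0 × 2.56578 ≈ 51.32

51.32px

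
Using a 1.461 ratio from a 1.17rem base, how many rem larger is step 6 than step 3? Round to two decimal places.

7.73rem

Step 3: 1.17 × 1.461³ = 3.6487rem
Step 6: 1.17 × 1.461⁶ = 11.3786rem
Difference: 11.3786 − 3.6487 = 7.7299rem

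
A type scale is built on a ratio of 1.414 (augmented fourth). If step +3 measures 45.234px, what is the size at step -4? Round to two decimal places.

4.00px

45.234 ÷ 1.414⁷ = 45.234 ÷ 11.30175 ≈ 4.002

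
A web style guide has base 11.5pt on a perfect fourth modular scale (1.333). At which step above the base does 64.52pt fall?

6

1.333ⁿ = 64.52 / 11.5 = 5.6104
n = ln(5.6104) / ln(1.333) = 1.7246 / 0.2874 ≈ 6.00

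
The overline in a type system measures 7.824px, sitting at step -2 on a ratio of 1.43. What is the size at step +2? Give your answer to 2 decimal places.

The gap is 2 − (-2) = 4 steps, so the factor is 1.43^4.
7.824 × 1.43⁴ = 7.824 × 4.18162 ≈ 32.717

32.72px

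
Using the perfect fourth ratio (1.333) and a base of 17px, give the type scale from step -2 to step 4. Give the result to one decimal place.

9.6px, 12.8px, 17.0px, 22.7px, 30.2px, 40.3px, 53.7px

Step -2: 17.0 ÷ 1.333² = 9.6
Step -1: 17.0 ÷ 1.333 = 12.8
Step 0: 17px
Step 1: 17.0 × 1.333 = 22.7
Step 2: 17.0 × 1.333² = 30.2
Step 3: 17.0 × 1.333³ = 40.3
Step 4: 17.0 × 1.333⁴ = 53.7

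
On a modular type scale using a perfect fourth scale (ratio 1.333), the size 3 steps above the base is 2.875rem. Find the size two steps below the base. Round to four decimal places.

0.6831rem

2.875 ÷ 1.333⁵ = 2.875 ÷ 4.20873 ≈ 0.6831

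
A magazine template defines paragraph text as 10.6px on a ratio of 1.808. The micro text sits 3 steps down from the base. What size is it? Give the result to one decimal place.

1.8px

10.6 ÷ 1.808³ = 10.6 ÷ 5.91011 ≈ 1.79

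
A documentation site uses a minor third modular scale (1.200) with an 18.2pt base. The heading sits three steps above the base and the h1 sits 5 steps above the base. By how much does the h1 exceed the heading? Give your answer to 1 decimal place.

13.8pt

Step 3: 18.2 × 1.200³ = 31.450pt
Step 5: 18.2 × 1.200⁵ = 45.287pt
Difference: 45.287 − 31.450 = 13.837pt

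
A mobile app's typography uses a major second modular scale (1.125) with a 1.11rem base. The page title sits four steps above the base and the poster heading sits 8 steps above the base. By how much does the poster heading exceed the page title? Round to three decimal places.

Step 4: 1.11 × 1.125⁴ = 1.77801rem
Step 8: 1.11 × 1.125⁸ = 2.84802rem
Difference: 2.84802 − 1.77801 = 1.07001rem

1.070rem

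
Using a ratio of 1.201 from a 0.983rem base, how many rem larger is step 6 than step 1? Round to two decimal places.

Step 1: 0.983 × 1.201 = 1.1806rem
Step 6: 0.983 × 1.201⁶ = 2.9499rem
Difference: 2.9499 − 1.1806 = 1.7693rem

1.77rem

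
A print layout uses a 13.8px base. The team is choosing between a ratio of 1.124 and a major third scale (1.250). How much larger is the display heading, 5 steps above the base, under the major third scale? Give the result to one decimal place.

At 1.124: 13.8 × 1.124⁵ = 24.758px
Major third: 13.8 × 1.250⁵ = 42.114px
Difference: 42.114 − 24.758 = 17.356px

17.4px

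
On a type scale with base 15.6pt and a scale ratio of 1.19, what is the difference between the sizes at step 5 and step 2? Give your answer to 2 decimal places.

15.14pt

Step 2: 15.6 × 1.19² = 22.0912pt
Step 5: 15.6 × 1.19⁵ = 37.2271pt
Difference: 37.2271 − 22.0912 = 15.1359pt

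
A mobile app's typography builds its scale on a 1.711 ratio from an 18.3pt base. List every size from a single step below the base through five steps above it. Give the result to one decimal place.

10.7pt, 18.3pt, 31.3pt, 53.6pt, 91.7pt, 156.8pt, 268.3pt

Step -1: 18.3 ÷ 1.711 = 10.7
Step 0: 18.3pt
Step 1: 18.3 × 1.711 = 31.3
Step 2: 18.3 × 1.711² = 53.6
Step 3: 18.3 × 1.711³ = 91.7
Step 4: 18.3 × 1.711⁴ = 156.8
Step 5: 18.3 × 1.711⁵ = 268.3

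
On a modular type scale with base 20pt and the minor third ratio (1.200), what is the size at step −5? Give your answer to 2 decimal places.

20.0 ÷ 1.200⁵ = 20.0 ÷ 2.48832 ≈ 8.04

8.04pt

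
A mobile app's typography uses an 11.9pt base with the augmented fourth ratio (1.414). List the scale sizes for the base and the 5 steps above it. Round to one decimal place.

11.9pt, 16.8pt, 23.8pt, 33.6pt, 47.6pt, 67.3pt

Step 0: 11.9pt
Step 1: 11.9 × 1.414 = 16.8
Step 2: 11.9 × 1.414² = 23.8
Step 3: 11.9 × 1.414³ = 33.6
Step 4: 11.9 × 1.414⁴ = 47.6
Step 5: 11.9 × 1.414⁵ = 67.3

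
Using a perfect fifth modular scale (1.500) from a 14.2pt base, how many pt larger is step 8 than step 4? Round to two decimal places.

Step 4: 14.2 × 1.500⁴ = 71.8875pt
Step 8: 14.2 × 1.500⁸ = 363.9305pt
Difference: 363.9305 − 71.8875 = 292.0430pt

292.04pt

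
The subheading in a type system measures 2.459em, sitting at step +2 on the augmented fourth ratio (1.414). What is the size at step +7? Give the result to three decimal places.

13.900em

2.459 × 1.414⁵ = 2.459 × 5.65258 ≈ 13.900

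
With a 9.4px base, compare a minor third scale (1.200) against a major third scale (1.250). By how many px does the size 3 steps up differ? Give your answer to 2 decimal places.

2.12px

Minor third: 9.4 × 1.200³ = 16.2432px
Major third: 9.4 × 1.250³ = 18.3594px
Difference: 18.3594 − 16.2432 = 2.1162px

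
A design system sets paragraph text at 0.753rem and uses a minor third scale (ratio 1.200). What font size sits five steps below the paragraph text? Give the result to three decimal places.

0.753 ÷ 1.200⁵ = 0.753 ÷ 2.48832 ≈ 0.303

0.303rem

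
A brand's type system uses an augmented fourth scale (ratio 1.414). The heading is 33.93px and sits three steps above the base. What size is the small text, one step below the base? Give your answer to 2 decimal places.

8.49px

33.93 ÷ 1.414⁴ = 33.93 ÷ 3.99758 ≈ 8.488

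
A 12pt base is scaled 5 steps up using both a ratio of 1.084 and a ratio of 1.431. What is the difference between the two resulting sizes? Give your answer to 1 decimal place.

At 1.084: 12.0 × 1.084⁵ = 17.961pt
At 1.431: 12.0 × 1.431⁵ = 72.008pt
Difference: 72.008 − 17.961 = 54.047pt

54.0pt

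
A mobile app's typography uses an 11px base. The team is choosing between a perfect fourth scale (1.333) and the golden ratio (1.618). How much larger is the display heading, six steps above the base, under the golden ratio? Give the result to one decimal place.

Perfect fourth: 11.0 × 1.333⁶ = 61.713px
Golden ratio: 11.0 × 1.618⁶ = 197.362px
Difference: 197.362 − 61.713 = 135.649px

135.6px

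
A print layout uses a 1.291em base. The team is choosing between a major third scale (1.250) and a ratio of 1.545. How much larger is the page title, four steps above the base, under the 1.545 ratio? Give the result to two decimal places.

Major third: 1.291 × 1.250⁴ = 3.1519em
At 1.545: 1.291 × 1.545⁴ = 7.3560em
Difference: 7.3560 − 3.1519 = 4.2041em

4.20em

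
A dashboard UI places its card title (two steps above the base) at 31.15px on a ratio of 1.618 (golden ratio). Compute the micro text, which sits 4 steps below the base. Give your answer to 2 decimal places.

1.74px

The gap is -4 − (2) = -6 steps, so the factor is 1.618^-6.
31.15 ÷ 1.618⁶ = 31.15 ÷ 17.94201 ≈ 1.736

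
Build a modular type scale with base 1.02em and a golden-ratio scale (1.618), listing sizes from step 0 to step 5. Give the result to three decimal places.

1.020em, 1.650em, 2.670em, 4.321em, 6.991em, 11.311em

Step 0: 1.02em
Step 1: 1.02 × 1.618 = 1.650
Step 2: 1.02 × 1.618² = 2.670
Step 3: 1.02 × 1.618³ = 4.321
Step 4: 1.02 × 1.618⁴ = 6.991
Step 5: 1.02 × 1.618⁵ = 11.311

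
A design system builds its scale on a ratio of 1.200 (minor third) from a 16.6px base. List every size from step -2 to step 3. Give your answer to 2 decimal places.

11.53px, 13.83px, 16.60px, 19.92px, 23.90px, 28.68px

Step -2: 16.6 ÷ 1.200² = 11.53
Step -1: 16.6 ÷ 1.200 = 13.83
Step 0: 16.6px
Step 1: 16.6 × 1.200 = 19.92
Step 2: 16.6 × 1.200² = 23.90
Step 3: 16.6 × 1.200³ = 28.68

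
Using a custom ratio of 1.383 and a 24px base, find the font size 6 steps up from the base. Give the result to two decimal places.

24.0 × 1.383⁶ = 24.0 × 6.99734 ≈ 167.94

167.94px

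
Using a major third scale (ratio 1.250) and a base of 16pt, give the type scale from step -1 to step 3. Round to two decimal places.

Step -1: 16.0 ÷ 1.250 = 12.80
Step 0: 16pt
Step 1: 16.0 × 1.250 = 20.00
Step 2: 16.0 × 1.250² = 25.00
Step 3: 16.0 × 1.250³ = 31.25

12.80pt, 16.00pt, 20.00pt, 25.00pt, 31.25pt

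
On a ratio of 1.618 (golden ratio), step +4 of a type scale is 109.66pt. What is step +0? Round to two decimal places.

109.66 ÷ 1.618⁴ = 109.66 ÷ 6.85353 ≈ 16.001

16.00pt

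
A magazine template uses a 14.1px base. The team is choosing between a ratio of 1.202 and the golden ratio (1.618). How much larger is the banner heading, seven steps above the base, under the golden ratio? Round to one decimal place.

358.2px

At 1.202: 14.1 × 1.202⁷ = 51.115px
Golden ratio: 14.1 × 1.618⁷ = 409.325px
Difference: 409.325 − 51.115 = 358.210px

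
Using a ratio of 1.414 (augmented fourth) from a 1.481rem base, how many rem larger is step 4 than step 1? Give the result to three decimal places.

3.826rem

Step 1: 1.481 × 1.414 = 2.09413rem
Step 4: 1.481 × 1.414⁴ = 5.92042rem
Difference: 5.92042 − 2.09413 = 3.82629rem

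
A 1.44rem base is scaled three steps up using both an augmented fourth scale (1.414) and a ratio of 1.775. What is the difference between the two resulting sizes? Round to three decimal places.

3.982rem

Augmented fourth: 1.44 × 1.414³ = 4.07109rem
At 1.775: 1.44 × 1.775³ = 8.05300rem
Difference: 8.05300 − 4.07109 = 3.98191rem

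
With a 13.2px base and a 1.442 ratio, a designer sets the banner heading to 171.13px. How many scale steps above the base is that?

7

1.442ⁿ = 171.13 / 13.2 = 12.9644
n = ln(12.9644) / ln(1.442) = 2.5622 / 0.3660 ≈ 7.00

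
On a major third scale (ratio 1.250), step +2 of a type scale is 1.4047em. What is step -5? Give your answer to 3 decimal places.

Moving from step +2 to step -5 is 7 steps down, so divide by r⁷.
1.4047 ÷ 1.250⁷ = 1.4047 ÷ 4.76837 ≈ 0.295

0.295em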